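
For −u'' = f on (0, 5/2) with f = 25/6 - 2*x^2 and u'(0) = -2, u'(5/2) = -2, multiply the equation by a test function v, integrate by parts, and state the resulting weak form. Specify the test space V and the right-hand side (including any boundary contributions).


V = H^1(0, 5/2) (v unrestricted at boundary; u is determined up to an additive constant); weak form: ∫_0^5/2 u'v' dx = ∫_0^5/2 (25/6 - 2*x^2) v dx − 2·v(5/2) + 2·v(0) for all v ∈ V.

Multiply both sides by a test function v and integrate from 0 to 5/2:
  ∫_0^5/2 −u''(x) v(x) dx = ∫_0^5/2 f(x) v(x) dx.
Integrate the LHS by parts once:
  ∫_0^5/2 −u'' v dx = −[u'(x) v(x)]_0^5/2 + ∫_0^5/2 u'(x) v'(x) dx.
Thus ∫_0^5/2 u'(x) v'(x) dx = ∫_0^5/2 f(x) v(x) dx + [u'(x) v(x)]_0^5/2.
Choose V so that boundary terms are either known or forced to vanish.
u has inhomogeneous Neumann u'(0) = -2, u'(5/2) = -2. [u' v]_0^5/2 = (-2)·v(5/2) − (-2)·v(0) = − 2·v(5/2) + 2·v(0). Take V = H^1(0, 5/2); boundary term becomes part of RHS.
Weak formulation: find u (satisfying any essential BC) such that ∫_0^5/2 u'(x) v'(x) dx = ∫_0^5/2 f v dx − 2·v(5/2) + 2·v(0) for all v ∈ V (Neumann data are natural BCs: they enter the RHS as boundary terms).
Substituting f(x) = 25/6 - 2*x^2, the right-hand side is ∫_0^5/2 (25/6 - 2*x^2) v dx − 2·v(5/2) + 2·v(0).
Compatibility check (pure Neumann): taking v ≡ 1 ∈ V gives 0 = ∫_0^5/2 f dx + (-2) − (-2), i.e. ∫_0^5/2 f dx must equal u'(0) − u'(5/2) = 0. Indeed ∫_0^5/2 (25/6 - 2*x^2) dx = 0, so the data are compatible. The solution is then unique only up to an additive constant (fix it e.g. by requiring ∫_0^5/2 u dx = 0).


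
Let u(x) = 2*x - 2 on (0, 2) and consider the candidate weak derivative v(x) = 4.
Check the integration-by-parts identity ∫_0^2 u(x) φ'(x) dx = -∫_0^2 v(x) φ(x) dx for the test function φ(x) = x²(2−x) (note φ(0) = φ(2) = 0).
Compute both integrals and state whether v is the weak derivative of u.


LHS = -8/3, RHS = -16/3. No, v is not the weak derivative of u.

u(x) = 2*x - 2, classical derivative u'(x) = 2.
φ(x) = x²(2−x), so φ'(x) = x*(4 - 3*x).
Note φ(0) = φ(2) = 0, so the boundary term u·φ vanishes.
LHS = ∫_0^2 u(x) φ'(x) dx = ∫_0^2 (-6*x^3 + 14*x^2 - 8*x) dx. Term by term:
  ∫_0^2 -6*x^3 dx = -24;  ∫_0^2 14*x^2 dx = 112/3;  ∫_0^2 -8*x dx = -16.
Sum: -24 + 112/3 − 16 = -8/3.
So LHS = -8/3.
∫_0^2 v(x) φ(x) dx = ∫_0^2 (-4*x^3 + 8*x^2) dx. Term by term:
  ∫_0^2 -4*x^3 dx = -16;  ∫_0^2 8*x^2 dx = 64/3.
Sum: -16 + 64/3 = 16/3.
So RHS = -∫_0^2 v(x) φ(x) dx = -16/3.
LHS − RHS = 8/3 ≠ 0, so the identity fails.
(For a valid weak derivative the identity must hold for EVERY test function, in particular this one. The failure shows v is NOT the weak derivative of u.)
Correct weak derivative would be u'(x) = 2.


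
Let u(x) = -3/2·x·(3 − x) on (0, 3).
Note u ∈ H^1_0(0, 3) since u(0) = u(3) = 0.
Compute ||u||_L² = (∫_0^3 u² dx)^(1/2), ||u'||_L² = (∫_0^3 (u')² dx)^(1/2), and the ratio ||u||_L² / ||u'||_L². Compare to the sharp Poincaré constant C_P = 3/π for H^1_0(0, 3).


||u||_L² / ||u'||_L² = 3*sqrt(10)/10 < C_P = 3/π.

u(x) = -3/2·x·(3 − x), so u'(x) = 3*x - 9/2.
u(x) = -3/2·x·(3 − x) vanishes at x = 0 and x = 3, so u ∈ H^1_0(0, 3). Differentiate via the product rule and integrate the resulting polynomials term by term.
  ∫_0^3 u² dx = ∫_0^3 (9*x^4/4 - 27*x^3/2 + 81*x^2/4) dx. Term by term:
    ∫_0^3 9*x^4/4 dx = 2187/20;  ∫_0^3 -27*x^3/2 dx = -2187/8;  ∫_0^3 81*x^2/4 dx = 729/4.
  Sum: 2187/20 − 2187/8 + 729/4 = 729/40.
  ∫_0^3 (u')² dx = ∫_0^3 (9*x^2 - 27*x + 81/4) dx. Term by term:
    ∫_0^3 9*x^2 dx = 81;  ∫_0^3 -27*x dx = -243/2;  ∫_0^3 81/4 dx = 243/4.
  Sum: 81 − 243/2 + 243/4 = 81/4.
∫_0^3 u² dx = 729/40, so ||u||_L² = 27*sqrt(10)/20.
∫_0^3 (u')² dx = 81/4, so ||u'||_L² = 9/2.
Ratio ||u||_L² / ||u'||_L² = 3*sqrt(10)/10.
Sharp Poincaré constant on H^1_0(0, 3) is C_P = L/π = 3/π, achieved by sin(π/3·x).
A polynomial bump cannot attain the sharp Poincaré constant (only the first sine eigenfunction does), so the ratio is strictly less than C_P, consistent with ||u||_L² ≤ C_P ||u'||_L².


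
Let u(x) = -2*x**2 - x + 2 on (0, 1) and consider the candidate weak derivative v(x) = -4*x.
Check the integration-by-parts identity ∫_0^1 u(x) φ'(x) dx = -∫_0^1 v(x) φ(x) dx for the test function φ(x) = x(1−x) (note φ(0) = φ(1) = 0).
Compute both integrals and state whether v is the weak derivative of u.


LHS = 1/2, RHS = 1/3. No, v is not the weak derivative of u.

u(x) = -2*x**2 - x + 2, classical derivative u'(x) = -4*x - 1.
φ(x) = x(1−x), so φ'(x) = 1 - 2*x.
Note φ(0) = φ(1) = 0, so the boundary term u·φ vanishes.
LHS = ∫_0^1 u(x) φ'(x) dx = ∫_0^1 (4*x^3 - 5*x + 2) dx. Term by term:
  ∫_0^1 4*x^3 dx = 1;  ∫_0^1 -5*x dx = -5/2;  ∫_0^1 2 dx = 2.
Sum: 1 − 5/2 + 2 = 1/2.
So LHS = 1/2.
∫_0^1 v(x) φ(x) dx = ∫_0^1 (4*x^3 - 4*x^2) dx. Term by term:
  ∫_0^1 4*x^3 dx = 1;  ∫_0^1 -4*x^2 dx = -4/3.
Sum: 1 − 4/3 = -1/3.
So RHS = -∫_0^1 v(x) φ(x) dx = 1/3.
LHS − RHS = 1/6 ≠ 0, so the identity fails.
(For a valid weak derivative the identity must hold for EVERY test function, in particular this one. The failure shows v is NOT the weak derivative of u.)
Correct weak derivative would be u'(x) = -4*x - 1.


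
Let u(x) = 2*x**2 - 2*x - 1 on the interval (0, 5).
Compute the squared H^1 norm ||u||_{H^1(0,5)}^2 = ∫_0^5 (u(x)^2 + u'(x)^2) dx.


||u||_{H^1}^2 = 5375/3

The H^1 norm (squared) on an interval (0, L) is
  ||u||_{H^1}^2 = ∫_0^L u(x)^2 dx + ∫_0^L u'(x)^2 dx.
Compute u'(x) = 4*x - 2.
Then u(x)^2 = 4*x**4 - 8*x**3 + 4*x + 1 and u'(x)^2 = 16*x**2 - 16*x + 4.
Integrate each monomial from 0 to 5 using ∫_0^5 c·x^n dx = c·5^(n+1)/(n+1):
  ∫_0^5 u(x)^2 dx = ∫_0^5 (4*x^4 - 8*x^3 + 4*x + 1) dx. Term by term:
    ∫_0^5 4*x^4 dx = 2500;  ∫_0^5 -8*x^3 dx = -1250;  ∫_0^5 4*x dx = 50;
    ∫_0^5 1 dx = 5.
  Sum: 2500 − 1250 + 50 + 5 = 1305.
  ∫_0^5 u'(x)^2 dx = ∫_0^5 (16*x^2 - 16*x + 4) dx. Term by term:
    ∫_0^5 16*x^2 dx = 2000/3;  ∫_0^5 -16*x dx = -200;  ∫_0^5 4 dx = 20.
  Sum: 2000/3 − 200 + 20 = 1460/3.
Adding: ||u||_{H^1}^2 = 1305 + 1460/3 = 5375/3.


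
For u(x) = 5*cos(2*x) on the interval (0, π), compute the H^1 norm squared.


||u||_{H^1(0,π)}^2 = 125*π/2

u'(x) = -10*sin(2*x).
Expand u² and (u')² and integrate term by term on (0, π), using: for integers n ≥ 1, ∫_0^π sin²(nx) dx = ∫_0^π cos²(nx) dx = π/2; for n ≠ n', ∫_0^π sin(nx)sin(n'x) dx = ∫_0^π cos(nx)cos(n'x) dx = 0; and by product-to-sum, ∫_0^π sin(nx)cos(n'x) dx = ½∫_0^π [sin((n+n')x) + sin((n−n')x)] dx, which is 0 when n+n' is even and 2n/(n²−n'²) when n+n' is odd (it need not vanish on (0, π)).
  u² squared terms: (5)²·∫cos(2x)² dx = 25·π/2 = 25*π/2.
  So ∫_0^π u² dx = 25*π/2.
  (u')² squared terms: (-10)²·∫sin(2x)² dx = 100·π/2 = 50*π.
  So ∫_0^π (u')² dx = 50*π.
||u||_{H^1}^2 = (25*π/2) + (50*π) = 125*π/2.


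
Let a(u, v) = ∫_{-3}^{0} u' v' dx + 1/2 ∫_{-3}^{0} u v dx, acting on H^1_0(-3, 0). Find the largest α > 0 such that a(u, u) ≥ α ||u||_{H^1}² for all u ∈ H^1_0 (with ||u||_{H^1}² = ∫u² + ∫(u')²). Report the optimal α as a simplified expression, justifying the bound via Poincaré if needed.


α = (9/2 + π^2)/(9 + π^2)

Coercivity of a(·,·) on H^1_0(-3, 0) means a(u, u) ≥ α ||u||_{H^1}² for every u ∈ H^1_0.
The interval has length L = 3, and Poincaré/coercivity depend only on L. Here a(u, u) = ∫(u')² + (1/2)·∫u².
Here 0 < c = 1/2 < 1. The condition a(u,u) ≥ α||u||_{H^1}² reads (1−α)∫(u')² ≥ (α−c)∫u². Any admissible α is ≤ 1 (rapidly oscillating u have ∫u²/∫(u')² → 0), and α = 1 would force 0 ≥ (1−c)∫u², impossible since c < 1; so 1−α > 0. By the sharp Poincaré inequality on H^1_0 of an interval of length L, ∫(u')² ≥ (π/L)²∫u² with equality for the first sine mode sin(π(x−x₀)/L) (x₀ the left endpoint), so the inequality holds for all u iff (1−α)(π/L)² ≥ α − c, i.e. α ≤ ((π/L)² + c)/((π/L)² + 1) = (1 + c(L/π)²)/(1 + (L/π)²). With (π/L)² = π^2/9 and c = 1/2, the largest admissible constant is α = ((π/L)² + c)/((π/L)² + 1).
Simplifying, α = (9/2 + π^2)/(9 + π^2).


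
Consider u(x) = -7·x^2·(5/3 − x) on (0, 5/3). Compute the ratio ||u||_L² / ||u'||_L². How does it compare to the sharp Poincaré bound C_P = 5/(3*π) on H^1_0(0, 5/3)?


||u||_L² / ||u'||_L² = 5*sqrt(14)/42 < C_P = 5/(3*π).

u(x) = -7·x^2·(5/3 − x), so u'(x) = 7*x*(9*x - 10)/3.
u(x) = -7·x^2·(5/3 − x) vanishes at x = 0 and x = 5/3, so u ∈ H^1_0(0, 5/3). Differentiate via the product rule and integrate the resulting polynomials term by term.
  ∫_0^5/3 u² dx = ∫_0^5/3 (49*x^6 - 490*x^5/3 + 1225*x^4/9) dx. Term by term:
    ∫_0^5/3 49*x^6 dx = 546875/2187;  ∫_0^5/3 -490*x^5/3 dx = -3828125/6561;  ∫_0^5/3 1225*x^4/9 dx = 765625/2187.
  Sum: 546875/2187 − 3828125/6561 + 765625/2187 = 109375/6561.
  ∫_0^5/3 (u')² dx = ∫_0^5/3 (441*x^4 - 980*x^3 + 4900*x^2/9) dx. Term by term:
    ∫_0^5/3 441*x^4 dx = 30625/27;  ∫_0^5/3 -980*x^3 dx = -153125/81;  ∫_0^5/3 4900*x^2/9 dx = 612500/729.
  Sum: 30625/27 − 153125/81 + 612500/729 = 61250/729.
∫_0^5/3 u² dx = 109375/6561, so ||u||_L² = 125*sqrt(7)/81.
∫_0^5/3 (u')² dx = 61250/729, so ||u'||_L² = 175*sqrt(2)/27.
Ratio ||u||_L² / ||u'||_L² = 5*sqrt(14)/42.
Sharp Poincaré constant on H^1_0(0, 5/3) is C_P = L/π = 5/(3*π), achieved by sin(3*π/5·x).
A polynomial bump cannot attain the sharp Poincaré constant (only the first sine eigenfunction does), so the ratio is strictly less than C_P, consistent with ||u||_L² ≤ C_P ||u'||_L².


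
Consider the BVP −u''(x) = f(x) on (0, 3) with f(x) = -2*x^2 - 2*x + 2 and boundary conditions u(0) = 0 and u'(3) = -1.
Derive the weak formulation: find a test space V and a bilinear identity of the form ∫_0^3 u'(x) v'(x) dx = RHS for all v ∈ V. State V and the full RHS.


V = {v ∈ H^1(0, 3) : v(0) = 0} (test functions vanish at x = 0 where u is specified); weak form: ∫_0^3 u'v' dx = ∫_0^3 (-2*x^2 - 2*x + 2) v dx − v(3) for all v ∈ V.

Multiply both sides by a test function v and integrate from 0 to 3:
  ∫_0^3 −u''(x) v(x) dx = ∫_0^3 f(x) v(x) dx.
Integrate the LHS by parts once:
  ∫_0^3 −u'' v dx = −[u'(x) v(x)]_0^3 + ∫_0^3 u'(x) v'(x) dx.
Thus ∫_0^3 u'(x) v'(x) dx = ∫_0^3 f(x) v(x) dx + [u'(x) v(x)]_0^3.
Choose V so that boundary terms are either known or forced to vanish.
Mixed BC: u(0) = 0 (Dirichlet) and u'(3) = -1 (Neumann). Define V = {v ∈ H^1(0, 3) : v(0) = 0}. Then [u' v]_0^3 = u'(3)·v(3) − u'(0)·0 = − v(3).
Weak formulation: find u (satisfying any essential BC) such that ∫_0^3 u'(x) v'(x) dx = ∫_0^3 f v dx − v(3) for all v ∈ V (Dirichlet at 0 absorbed into V; Neumann datum at x = 3 contributes the boundary term).
Substituting f(x) = -2*x^2 - 2*x + 2, the right-hand side is ∫_0^3 (-2*x^2 - 2*x + 2) v dx − v(3).


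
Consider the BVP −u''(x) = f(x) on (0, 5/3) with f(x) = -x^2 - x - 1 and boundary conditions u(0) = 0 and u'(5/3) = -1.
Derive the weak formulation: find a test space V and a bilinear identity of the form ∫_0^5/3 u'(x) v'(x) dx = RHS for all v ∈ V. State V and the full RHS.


V = {v ∈ H^1(0, 5/3) : v(0) = 0} (test functions vanish at x = 0 where u is specified); weak form: ∫_0^5/3 u'v' dx = ∫_0^5/3 (-x^2 - x - 1) v dx − v(5/3) for all v ∈ V.

Multiply both sides by a test function v and integrate from 0 to 5/3:
  ∫_0^5/3 −u''(x) v(x) dx = ∫_0^5/3 f(x) v(x) dx.
Integrate the LHS by parts once:
  ∫_0^5/3 −u'' v dx = −[u'(x) v(x)]_0^5/3 + ∫_0^5/3 u'(x) v'(x) dx.
Thus ∫_0^5/3 u'(x) v'(x) dx = ∫_0^5/3 f(x) v(x) dx + [u'(x) v(x)]_0^5/3.
Choose V so that boundary terms are either known or forced to vanish.
Mixed BC: u(0) = 0 (Dirichlet) and u'(5/3) = -1 (Neumann). Define V = {v ∈ H^1(0, 5/3) : v(0) = 0}. Then [u' v]_0^5/3 = u'(5/3)·v(5/3) − u'(0)·0 = − v(5/3).
Weak formulation: find u (satisfying any essential BC) such that ∫_0^5/3 u'(x) v'(x) dx = ∫_0^5/3 f v dx − v(5/3) for all v ∈ V (Dirichlet at 0 absorbed into V; Neumann datum at x = 5/3 contributes the boundary term).
Substituting f(x) = -x^2 - x - 1, the right-hand side is ∫_0^5/3 (-x^2 - x - 1) v dx − v(5/3).


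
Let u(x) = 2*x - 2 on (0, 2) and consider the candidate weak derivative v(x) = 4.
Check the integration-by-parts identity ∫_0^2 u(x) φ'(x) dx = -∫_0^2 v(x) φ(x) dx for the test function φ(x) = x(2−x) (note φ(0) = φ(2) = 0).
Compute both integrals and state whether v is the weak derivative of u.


LHS = -8/3, RHS = -16/3. No, v is not the weak derivative of u.

u(x) = 2*x - 2, classical derivative u'(x) = 2.
φ(x) = x(2−x), so φ'(x) = 2 - 2*x.
Note φ(0) = φ(2) = 0, so the boundary term u·φ vanishes.
LHS = ∫_0^2 u(x) φ'(x) dx = ∫_0^2 (-4*x^2 + 8*x - 4) dx. Term by term:
  ∫_0^2 -4*x^2 dx = -32/3;  ∫_0^2 8*x dx = 16;  ∫_0^2 -4 dx = -8.
Sum: -32/3 + 16 − 8 = -8/3.
So LHS = -8/3.
∫_0^2 v(x) φ(x) dx = ∫_0^2 (-4*x^2 + 8*x) dx. Term by term:
  ∫_0^2 -4*x^2 dx = -32/3;  ∫_0^2 8*x dx = 16.
Sum: -32/3 + 16 = 16/3.
So RHS = -∫_0^2 v(x) φ(x) dx = -16/3.
LHS − RHS = 8/3 ≠ 0, so the identity fails.
(For a valid weak derivative the identity must hold for EVERY test function, in particular this one. The failure shows v is NOT the weak derivative of u.)
Correct weak derivative would be u'(x) = 2.


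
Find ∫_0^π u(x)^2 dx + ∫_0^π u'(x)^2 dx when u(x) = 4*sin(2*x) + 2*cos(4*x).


||u||_{H^1(0,π)}^2 = 74*π

u'(x) = -8*sin(4*x) + 8*cos(2*x).
Expand u² and (u')² and integrate term by term on (0, π), using: for integers n ≥ 1, ∫_0^π sin²(nx) dx = ∫_0^π cos²(nx) dx = π/2; for n ≠ n', ∫_0^π sin(nx)sin(n'x) dx = ∫_0^π cos(nx)cos(n'x) dx = 0; and by product-to-sum, ∫_0^π sin(nx)cos(n'x) dx = ½∫_0^π [sin((n+n')x) + sin((n−n')x)] dx, which is 0 when n+n' is even and 2n/(n²−n'²) when n+n' is odd (it need not vanish on (0, π)).
  u² squared terms: (2)²·∫cos(4x)² dx = 4·π/2 = 2*π;  (4)²·∫sin(2x)² dx = 16·π/2 = 8*π.
  u² cross terms: 2·(2)·(4)·∫cos(4x)·sin(2x) dx = 16·(0) = 0.
  So ∫_0^π u² dx = 2*π + 8*π + 0 = 10*π.
  (u')² squared terms: (-8)²·∫sin(4x)² dx = 64·π/2 = 32*π;  (8)²·∫cos(2x)² dx = 64·π/2 = 32*π.
  (u')² cross terms: 2·(-8)·(8)·∫sin(4x)·cos(2x) dx = -128·(0) = 0.
  So ∫_0^π (u')² dx = 32*π + 32*π + 0 = 64*π.
||u||_{H^1}^2 = (10*π) + (64*π) = 74*π.


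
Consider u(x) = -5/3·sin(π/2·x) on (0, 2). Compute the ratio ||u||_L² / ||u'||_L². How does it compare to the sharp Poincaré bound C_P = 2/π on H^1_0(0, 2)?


||u||_L² / ||u'||_L² = 2/π = C_P.

u(x) = -5/3·sin(π/2·x), so u'(x) = -5*π*cos(π*x/2)/6.
Writing u(x) = A·sin(kπx/L) with A = -5/3 and k = 1, use ∫_0^L sin²(kπx/L) dx = L/2 and ∫_0^L cos²(kπx/L) dx = L/2.
u² = 25/9·sin²(π/2·x) and (u')² = 25*π^2/36·cos²(π/2·x), and each of sin², cos² integrates to L/2 = 1 over (0, 2).
∫_0^2 u² dx = 25/9, so ||u||_L² = 5/3.
∫_0^2 (u')² dx = 25*π^2/36, so ||u'||_L² = 5*π/6.
Ratio ||u||_L² / ||u'||_L² = 2/π.
Sharp Poincaré constant on H^1_0(0, 2) is C_P = L/π = 2/π, achieved by sin(π/2·x).
This is the k = 1 eigenfunction (up to amplitude), so the ratio equals the sharp Poincaré constant exactly.


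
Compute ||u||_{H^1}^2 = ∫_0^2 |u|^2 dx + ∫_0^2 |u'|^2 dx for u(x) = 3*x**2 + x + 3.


||u||_{H^1}^2 = 4264/15

The H^1 norm (squared) on an interval (0, L) is
  ||u||_{H^1}^2 = ∫_0^L u(x)^2 dx + ∫_0^L u'(x)^2 dx.
Compute u'(x) = 6*x + 1.
Then u(x)^2 = 9*x**4 + 6*x**3 + 19*x**2 + 6*x + 9 and u'(x)^2 = 36*x**2 + 12*x + 1.
Integrate each monomial from 0 to 2 using ∫_0^2 c·x^n dx = c·2^(n+1)/(n+1):
  ∫_0^2 u(x)^2 dx = ∫_0^2 (9*x^4 + 6*x^3 + 19*x^2 + 6*x + 9) dx. Term by term:
    ∫_0^2 9*x^4 dx = 288/5;  ∫_0^2 6*x^3 dx = 24;  ∫_0^2 19*x^2 dx = 152/3;
    ∫_0^2 6*x dx = 12;  ∫_0^2 9 dx = 18.
  Sum: 288/5 + 24 + 152/3 + 12 + 18 = 2434/15.
  ∫_0^2 u'(x)^2 dx = ∫_0^2 (36*x^2 + 12*x + 1) dx. Term by term:
    ∫_0^2 36*x^2 dx = 96;  ∫_0^2 12*x dx = 24;  ∫_0^2 1 dx = 2.
  Sum: 96 + 24 + 2 = 122.
Adding: ||u||_{H^1}^2 = 2434/15 + 122 = 4264/15.


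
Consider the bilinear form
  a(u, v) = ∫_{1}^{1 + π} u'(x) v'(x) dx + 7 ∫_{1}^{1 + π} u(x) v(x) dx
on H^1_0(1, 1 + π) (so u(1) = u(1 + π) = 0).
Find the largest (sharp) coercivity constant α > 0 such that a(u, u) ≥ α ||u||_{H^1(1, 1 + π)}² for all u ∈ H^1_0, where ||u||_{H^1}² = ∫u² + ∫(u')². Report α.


α = 1

Coercivity of a(·,·) on H^1_0(1, 1 + π) means a(u, u) ≥ α ||u||_{H^1}² for every u ∈ H^1_0.
The interval has length L = π, and Poincaré/coercivity depend only on L. Here a(u, u) = ∫(u')² + (7)·∫u².
Here c = 7 ≥ 1, so a(u,u) = ∫(u')² + c∫u² ≥ ∫(u')² + ∫u² = ||u||_{H^1}², i.e. α = 1 works. No larger α is possible: a(u,u) ≥ α||u||_{H^1}² means (1−α)∫(u')² ≥ (α−c)∫u², and for the modes u_n = sin(nπ(x−x₀)/L) (x₀ the left endpoint) one has ∫u_n²/∫(u_n')² = (L/(nπ))² → 0, so a(u_n,u_n)/||u_n||_{H^1}² → 1. Hence the optimal constant is α = 1.
Therefore α = 1.


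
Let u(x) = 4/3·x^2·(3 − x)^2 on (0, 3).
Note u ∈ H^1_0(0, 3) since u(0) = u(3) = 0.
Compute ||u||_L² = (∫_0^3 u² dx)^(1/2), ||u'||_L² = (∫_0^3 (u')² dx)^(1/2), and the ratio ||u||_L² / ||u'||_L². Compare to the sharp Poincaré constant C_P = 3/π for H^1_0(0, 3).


||u||_L² / ||u'||_L² = sqrt(3)/2 < C_P = 3/π.

u(x) = 4/3·x^2·(3 − x)^2, so u'(x) = 8*x*(x - 3)*(2*x - 3)/3.
u(x) = 4/3·x^2·(3 − x)^2 vanishes at x = 0 and x = 3, so u ∈ H^1_0(0, 3). Differentiate via the product rule and integrate the resulting polynomials term by term.
  ∫_0^3 u² dx = ∫_0^3 (16*x^8/9 - 64*x^7/3 + 96*x^6 - 192*x^5 + 144*x^4) dx. Term by term:
    ∫_0^3 16*x^8/9 dx = 3888;  ∫_0^3 -64*x^7/3 dx = -17496;  ∫_0^3 96*x^6 dx = 209952/7;
    ∫_0^3 -192*x^5 dx = -23328;  ∫_0^3 144*x^4 dx = 34992/5.
  Sum: 3888 − 17496 + 209952/7 − 23328 + 34992/5 = 1944/35.
  ∫_0^3 (u')² dx = ∫_0^3 (256*x^6/9 - 256*x^5 + 832*x^4 - 1152*x^3 + 576*x^2) dx. Term by term:
    ∫_0^3 256*x^6/9 dx = 62208/7;  ∫_0^3 -256*x^5 dx = -31104;  ∫_0^3 832*x^4 dx = 202176/5;
    ∫_0^3 -1152*x^3 dx = -23328;  ∫_0^3 576*x^2 dx = 5184.
  Sum: 62208/7 − 31104 + 202176/5 − 23328 + 5184 = 2592/35.
∫_0^3 u² dx = 1944/35, so ||u||_L² = 18*sqrt(210)/35.
∫_0^3 (u')² dx = 2592/35, so ||u'||_L² = 36*sqrt(70)/35.
Ratio ||u||_L² / ||u'||_L² = sqrt(3)/2.
Sharp Poincaré constant on H^1_0(0, 3) is C_P = L/π = 3/π, achieved by sin(π/3·x).
A polynomial bump cannot attain the sharp Poincaré constant (only the first sine eigenfunction does), so the ratio is strictly less than C_P, consistent with ||u||_L² ≤ C_P ||u'||_L².


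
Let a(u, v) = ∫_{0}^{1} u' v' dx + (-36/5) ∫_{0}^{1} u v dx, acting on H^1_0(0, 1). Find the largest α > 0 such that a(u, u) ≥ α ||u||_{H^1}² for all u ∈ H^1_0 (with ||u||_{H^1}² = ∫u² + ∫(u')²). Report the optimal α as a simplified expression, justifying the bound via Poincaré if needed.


α = (-36/5 + π^2)/(1 + π^2)

Coercivity of a(·,·) on H^1_0(0, 1) means a(u, u) ≥ α ||u||_{H^1}² for every u ∈ H^1_0.
The interval has length L = 1, and Poincaré/coercivity depend only on L. Here a(u, u) = ∫(u')² + (-36/5)·∫u².
Here c = -36/5 < 0 with |c| < (π/L)² = π^2, so coercivity still holds. The condition a(u,u) ≥ α||u||_{H^1}² reads (1−α)∫(u')² ≥ (α−c)∫u². Any admissible α is ≤ 1 (rapidly oscillating u have ∫u²/∫(u')² → 0), and α = 1 would force 0 ≥ (1−c)∫u², impossible since c < 1; so 1−α > 0. By the sharp Poincaré inequality on H^1_0 of an interval of length L, ∫(u')² ≥ (π/L)²∫u² with equality for the first sine mode sin(π(x−x₀)/L) (x₀ the left endpoint), so the inequality holds for all u iff (1−α)(π/L)² ≥ α − c, i.e. α ≤ ((π/L)² + c)/((π/L)² + 1) = (1 + c(L/π)²)/(1 + (L/π)²). (Direct route, valid since c ≤ 0: Poincaré gives c∫u² ≥ c(L/π)²∫(u')², so a(u,u) ≥ (1 + c(L/π)²)∫(u')², while ||u||_{H^1}² ≤ (1 + (L/π)²)∫(u')²; dividing yields the same α.) With (π/L)² = π^2 and c = -36/5, the largest admissible constant is α = ((π/L)² + c)/((π/L)² + 1).
Simplifying, α = (-36/5 + π^2)/(1 + π^2).


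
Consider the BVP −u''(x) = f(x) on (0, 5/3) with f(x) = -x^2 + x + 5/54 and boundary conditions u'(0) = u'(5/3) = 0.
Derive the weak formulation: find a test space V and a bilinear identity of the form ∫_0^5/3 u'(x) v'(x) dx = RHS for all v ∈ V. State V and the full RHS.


V = H^1(0, 5/3) (no boundary constraint on v; u is determined up to an additive constant); weak form: ∫_0^5/3 u'v' dx = ∫_0^5/3 (-x^2 + x + 5/54) v dx for all v ∈ V.

Multiply both sides by a test function v and integrate from 0 to 5/3:
  ∫_0^5/3 −u''(x) v(x) dx = ∫_0^5/3 f(x) v(x) dx.
Integrate the LHS by parts once:
  ∫_0^5/3 −u'' v dx = −[u'(x) v(x)]_0^5/3 + ∫_0^5/3 u'(x) v'(x) dx.
Thus ∫_0^5/3 u'(x) v'(x) dx = ∫_0^5/3 f(x) v(x) dx + [u'(x) v(x)]_0^5/3.
Choose V so that boundary terms are either known or forced to vanish.
u has homogeneous Neumann: u'(0) = u'(5/3) = 0. So [u' v]_0^5/3 = 0·v(5/3) − 0·v(0) = 0 for any v; take V = H^1(0, 5/3).
Weak formulation: find u (satisfying any essential BC) such that ∫_0^5/3 u'(x) v'(x) dx = ∫_0^5/3 f v dx for all v ∈ V (homogeneous Neumann, so boundary terms vanish).
Substituting f(x) = -x^2 + x + 5/54, the right-hand side is ∫_0^5/3 (-x^2 + x + 5/54) v dx.
Compatibility check (pure Neumann): taking v ≡ 1 ∈ V gives 0 = ∫_0^5/3 f dx + (0) − (0), i.e. ∫_0^5/3 f dx must equal u'(0) − u'(5/3) = 0. Indeed ∫_0^5/3 (-x^2 + x + 5/54) dx = 0, so the data are compatible. The solution is then unique only up to an additive constant (fix it e.g. by requiring ∫_0^5/3 u dx = 0).


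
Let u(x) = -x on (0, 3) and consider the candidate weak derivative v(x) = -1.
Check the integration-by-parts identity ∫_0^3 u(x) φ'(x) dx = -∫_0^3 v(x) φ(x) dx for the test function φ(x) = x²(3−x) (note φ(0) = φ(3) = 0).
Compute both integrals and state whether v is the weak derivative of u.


LHS = 27/4, RHS = 27/4. Yes, v = u' weakly.

u(x) = -x, classical derivative u'(x) = -1.
φ(x) = x²(3−x), so φ'(x) = 3*x*(2 - x).
Note φ(0) = φ(3) = 0, so the boundary term u·φ vanishes.
LHS = ∫_0^3 u(x) φ'(x) dx = ∫_0^3 (3*x^3 - 6*x^2) dx. Term by term:
  ∫_0^3 3*x^3 dx = 243/4;  ∫_0^3 -6*x^2 dx = -54.
Sum: 243/4 − 54 = 27/4.
So LHS = 27/4.
∫_0^3 v(x) φ(x) dx = ∫_0^3 (x^3 - 3*x^2) dx. Term by term:
  ∫_0^3 x^3 dx = 81/4;  ∫_0^3 -3*x^2 dx = -27.
Sum: 81/4 − 27 = -27/4.
So RHS = -∫_0^3 v(x) φ(x) dx = 27/4.
LHS = RHS, so the identity holds for this test φ.
Moreover u is smooth here and v(x) = u'(x) = -1 pointwise, so the identity holds for every test function. Hence v is the weak derivative of u.


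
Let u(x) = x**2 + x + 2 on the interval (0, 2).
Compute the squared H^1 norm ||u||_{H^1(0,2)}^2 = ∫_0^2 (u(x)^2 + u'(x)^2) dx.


||u||_{H^1}^2 = 322/5

The H^1 norm (squared) on an interval (0, L) is
  ||u||_{H^1}^2 = ∫_0^L u(x)^2 dx + ∫_0^L u'(x)^2 dx.
Compute u'(x) = 2*x + 1.
Then u(x)^2 = x**4 + 2*x**3 + 5*x**2 + 4*x + 4 and u'(x)^2 = 4*x**2 + 4*x + 1.
Integrate each monomial from 0 to 2 using ∫_0^2 c·x^n dx = c·2^(n+1)/(n+1):
  ∫_0^2 u(x)^2 dx = ∫_0^2 (x^4 + 2*x^3 + 5*x^2 + 4*x + 4) dx. Term by term:
    ∫_0^2 x^4 dx = 32/5;  ∫_0^2 2*x^3 dx = 8;  ∫_0^2 5*x^2 dx = 40/3;
    ∫_0^2 4*x dx = 8;  ∫_0^2 4 dx = 8.
  Sum: 32/5 + 8 + 40/3 + 8 + 8 = 656/15.
  ∫_0^2 u'(x)^2 dx = ∫_0^2 (4*x^2 + 4*x + 1) dx. Term by term:
    ∫_0^2 4*x^2 dx = 32/3;  ∫_0^2 4*x dx = 8;  ∫_0^2 1 dx = 2.
  Sum: 32/3 + 8 + 2 = 62/3.
Adding: ||u||_{H^1}^2 = 656/15 + 62/3 = 322/5.


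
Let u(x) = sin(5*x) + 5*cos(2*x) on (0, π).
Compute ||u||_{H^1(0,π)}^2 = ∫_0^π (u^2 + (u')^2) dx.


||u||_{H^1(0,π)}^2 = 500/21 + 151*π/2

u'(x) = -10*sin(2*x) + 5*cos(5*x).
Expand u² and (u')² and integrate term by term on (0, π), using: for integers n ≥ 1, ∫_0^π sin²(nx) dx = ∫_0^π cos²(nx) dx = π/2; for n ≠ n', ∫_0^π sin(nx)sin(n'x) dx = ∫_0^π cos(nx)cos(n'x) dx = 0; and by product-to-sum, ∫_0^π sin(nx)cos(n'x) dx = ½∫_0^π [sin((n+n')x) + sin((n−n')x)] dx, which is 0 when n+n' is even and 2n/(n²−n'²) when n+n' is odd (it need not vanish on (0, π)).
  u² squared terms: (5)²·∫cos(2x)² dx = 25·π/2 = 25*π/2;  (1)²·∫sin(5x)² dx = 1·π/2 = π/2.
  u² cross terms: 2·(5)·(1)·∫cos(2x)·sin(5x) dx = 10·(10/21) = 100/21.
  So ∫_0^π u² dx = 25*π/2 + π/2 + 100/21 = 100/21 + 13*π.
  (u')² squared terms: (-10)²·∫sin(2x)² dx = 100·π/2 = 50*π;  (5)²·∫cos(5x)² dx = 25·π/2 = 25*π/2.
  (u')² cross terms: 2·(-10)·(5)·∫sin(2x)·cos(5x) dx = -100·(-4/21) = 400/21.
  So ∫_0^π (u')² dx = 50*π + 25*π/2 + 400/21 = 400/21 + 125*π/2.
||u||_{H^1}^2 = (100/21 + 13*π) + (400/21 + 125*π/2) = 500/21 + 151*π/2.


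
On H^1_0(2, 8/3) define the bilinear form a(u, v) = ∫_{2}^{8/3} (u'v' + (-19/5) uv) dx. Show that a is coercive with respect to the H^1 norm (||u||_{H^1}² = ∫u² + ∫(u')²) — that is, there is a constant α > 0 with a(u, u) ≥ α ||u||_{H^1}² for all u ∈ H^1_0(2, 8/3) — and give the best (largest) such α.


α = (-76 + 45*π^2)/(5*(4 + 9*π^2))

Coercivity of a(·,·) on H^1_0(2, 8/3) means a(u, u) ≥ α ||u||_{H^1}² for every u ∈ H^1_0.
The interval has length L = 2/3, and Poincaré/coercivity depend only on L. Here a(u, u) = ∫(u')² + (-19/5)·∫u².
Here c = -19/5 < 0 with |c| < (π/L)² = 9*π^2/4, so coercivity still holds. The condition a(u,u) ≥ α||u||_{H^1}² reads (1−α)∫(u')² ≥ (α−c)∫u². Any admissible α is ≤ 1 (rapidly oscillating u have ∫u²/∫(u')² → 0), and α = 1 would force 0 ≥ (1−c)∫u², impossible since c < 1; so 1−α > 0. By the sharp Poincaré inequality on H^1_0 of an interval of length L, ∫(u')² ≥ (π/L)²∫u² with equality for the first sine mode sin(π(x−x₀)/L) (x₀ the left endpoint), so the inequality holds for all u iff (1−α)(π/L)² ≥ α − c, i.e. α ≤ ((π/L)² + c)/((π/L)² + 1) = (1 + c(L/π)²)/(1 + (L/π)²). (Direct route, valid since c ≤ 0: Poincaré gives c∫u² ≥ c(L/π)²∫(u')², so a(u,u) ≥ (1 + c(L/π)²)∫(u')², while ||u||_{H^1}² ≤ (1 + (L/π)²)∫(u')²; dividing yields the same α.) With (π/L)² = 9*π^2/4 and c = -19/5, the largest admissible constant is α = ((π/L)² + c)/((π/L)² + 1).
Simplifying, α = (-76 + 45*π^2)/(5*(4 + 9*π^2)).


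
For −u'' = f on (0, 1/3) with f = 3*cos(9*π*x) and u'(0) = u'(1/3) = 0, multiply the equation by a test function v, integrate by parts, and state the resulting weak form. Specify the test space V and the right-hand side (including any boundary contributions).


V = H^1(0, 1/3) (no boundary constraint on v; u is determined up to an additive constant); weak form: ∫_0^1/3 u'v' dx = ∫_0^1/3 (3*cos(9*π*x)) v dx for all v ∈ V.

Multiply both sides by a test function v and integrate from 0 to 1/3:
  ∫_0^1/3 −u''(x) v(x) dx = ∫_0^1/3 f(x) v(x) dx.
Integrate the LHS by parts once:
  ∫_0^1/3 −u'' v dx = −[u'(x) v(x)]_0^1/3 + ∫_0^1/3 u'(x) v'(x) dx.
Thus ∫_0^1/3 u'(x) v'(x) dx = ∫_0^1/3 f(x) v(x) dx + [u'(x) v(x)]_0^1/3.
Choose V so that boundary terms are either known or forced to vanish.
u has homogeneous Neumann: u'(0) = u'(1/3) = 0. So [u' v]_0^1/3 = 0·v(1/3) − 0·v(0) = 0 for any v; take V = H^1(0, 1/3).
Weak formulation: find u (satisfying any essential BC) such that ∫_0^1/3 u'(x) v'(x) dx = ∫_0^1/3 f v dx for all v ∈ V (homogeneous Neumann, so boundary terms vanish).
Substituting f(x) = 3*cos(9*π*x), the right-hand side is ∫_0^1/3 (3*cos(9*π*x)) v dx.
Compatibility check (pure Neumann): taking v ≡ 1 ∈ V gives 0 = ∫_0^1/3 f dx + (0) − (0), i.e. ∫_0^1/3 f dx must equal u'(0) − u'(1/3) = 0. Indeed ∫_0^1/3 (3*cos(9*π*x)) dx = 0, so the data are compatible. The solution is then unique only up to an additive constant (fix it e.g. by requiring ∫_0^1/3 u dx = 0).


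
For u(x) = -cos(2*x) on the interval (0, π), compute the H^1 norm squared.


||u||_{H^1(0,π)}^2 = 5*π/2

u'(x) = 2*sin(2*x).
Expand u² and (u')² and integrate term by term on (0, π), using: for integers n ≥ 1, ∫_0^π sin²(nx) dx = ∫_0^π cos²(nx) dx = π/2; for n ≠ n', ∫_0^π sin(nx)sin(n'x) dx = ∫_0^π cos(nx)cos(n'x) dx = 0; and by product-to-sum, ∫_0^π sin(nx)cos(n'x) dx = ½∫_0^π [sin((n+n')x) + sin((n−n')x)] dx, which is 0 when n+n' is even and 2n/(n²−n'²) when n+n' is odd (it need not vanish on (0, π)).
  u² squared terms: (-1)²·∫cos(2x)² dx = 1·π/2 = π/2.
  So ∫_0^π u² dx = π/2.
  (u')² squared terms: (2)²·∫sin(2x)² dx = 4·π/2 = 2*π.
  So ∫_0^π (u')² dx = 2*π.
||u||_{H^1}^2 = (π/2) + (2*π) = 5*π/2.


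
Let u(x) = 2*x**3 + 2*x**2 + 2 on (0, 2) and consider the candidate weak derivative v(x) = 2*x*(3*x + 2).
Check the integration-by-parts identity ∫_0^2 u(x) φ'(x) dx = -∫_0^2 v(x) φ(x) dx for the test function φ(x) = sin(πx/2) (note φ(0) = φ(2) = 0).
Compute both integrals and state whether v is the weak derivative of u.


LHS = -64/π + 192/π^3, RHS = -64/π + 192/π^3. Yes, v = u' weakly.

u(x) = 2*x**3 + 2*x**2 + 2, classical derivative u'(x) = 6*x**2 + 4*x.
φ(x) = sin(πx/2), so φ'(x) = π*cos(π*x/2)/2.
Note φ(0) = φ(2) = 0, so the boundary term u·φ vanishes.
LHS = ∫_0^2 u(x) φ'(x) dx = ∫_0^2 (π*x^3*cos(π*x/2) + π*x^2*cos(π*x/2) + π*cos(π*x/2)) dx. Term by term:
  ∫_0^2 π*cos(π*x/2) dx = 0;  ∫_0^2 π*x^2*cos(π*x/2) dx = -16/π;  ∫_0^2 π*x^3*cos(π*x/2) dx = -48/π + 192/π^3.
Sum: 0 − 16/π + -48/π + 192/π^3 = -64/π + 192/π^3.
So LHS = -64/π + 192/π^3.
∫_0^2 v(x) φ(x) dx = ∫_0^2 (6*x^2*sin(π*x/2) + 4*x*sin(π*x/2)) dx. Term by term:
  ∫_0^2 4*x*sin(π*x/2) dx = 16/π;  ∫_0^2 6*x^2*sin(π*x/2) dx = -192/π^3 + 48/π.
Sum: 16/π + -192/π^3 + 48/π = -192/π^3 + 64/π.
So RHS = -∫_0^2 v(x) φ(x) dx = -64/π + 192/π^3.
LHS = RHS, so the identity holds for this test φ.
Moreover u is smooth here and v(x) = u'(x) = 6*x**2 + 4*x pointwise, so the identity holds for every test function. Hence v is the weak derivative of u.


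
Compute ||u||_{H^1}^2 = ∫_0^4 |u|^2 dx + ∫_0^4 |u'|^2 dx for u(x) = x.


||u||_{H^1}^2 = 76/3

The H^1 norm (squared) on an interval (0, L) is
  ||u||_{H^1}^2 = ∫_0^L u(x)^2 dx + ∫_0^L u'(x)^2 dx.
Compute u'(x) = 1.
Then u(x)^2 = x**2 and u'(x)^2 = 1.
Integrate each monomial from 0 to 4 using ∫_0^4 c·x^n dx = c·4^(n+1)/(n+1):
  ∫_0^4 u(x)^2 dx = ∫_0^4 (x^2) dx. Term by term:
    ∫_0^4 x^2 dx = 64/3.
  ∫_0^4 u'(x)^2 dx = ∫_0^4 (1) dx. Term by term:
    ∫_0^4 1 dx = 4.
Adding: ||u||_{H^1}^2 = 64/3 + 4 = 76/3.


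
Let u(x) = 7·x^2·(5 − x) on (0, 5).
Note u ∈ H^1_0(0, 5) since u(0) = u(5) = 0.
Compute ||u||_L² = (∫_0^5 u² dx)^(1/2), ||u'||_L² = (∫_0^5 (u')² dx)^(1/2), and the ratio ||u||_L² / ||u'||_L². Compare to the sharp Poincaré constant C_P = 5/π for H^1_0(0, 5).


||u||_L² / ||u'||_L² = 5*sqrt(14)/14 < C_P = 5/π.

u(x) = 7·x^2·(5 − x), so u'(x) = 7*x*(10 - 3*x).
u(x) = 7·x^2·(5 − x) vanishes at x = 0 and x = 5, so u ∈ H^1_0(0, 5). Differentiate via the product rule and integrate the resulting polynomials term by term.
  ∫_0^5 u² dx = ∫_0^5 (49*x^6 - 490*x^5 + 1225*x^4) dx. Term by term:
    ∫_0^5 49*x^6 dx = 546875;  ∫_0^5 -490*x^5 dx = -3828125/3;  ∫_0^5 1225*x^4 dx = 765625.
  Sum: 546875 − 3828125/3 + 765625 = 109375/3.
  ∫_0^5 (u')² dx = ∫_0^5 (441*x^4 - 2940*x^3 + 4900*x^2) dx. Term by term:
    ∫_0^5 441*x^4 dx = 275625;  ∫_0^5 -2940*x^3 dx = -459375;  ∫_0^5 4900*x^2 dx = 612500/3.
  Sum: 275625 − 459375 + 612500/3 = 61250/3.
∫_0^5 u² dx = 109375/3, so ||u||_L² = 125*sqrt(21)/3.
∫_0^5 (u')² dx = 61250/3, so ||u'||_L² = 175*sqrt(6)/3.
Ratio ||u||_L² / ||u'||_L² = 5*sqrt(14)/14.
Sharp Poincaré constant on H^1_0(0, 5) is C_P = L/π = 5/π, achieved by sin(π/5·x).
A polynomial bump cannot attain the sharp Poincaré constant (only the first sine eigenfunction does), so the ratio is strictly less than C_P, consistent with ||u||_L² ≤ C_P ||u'||_L².


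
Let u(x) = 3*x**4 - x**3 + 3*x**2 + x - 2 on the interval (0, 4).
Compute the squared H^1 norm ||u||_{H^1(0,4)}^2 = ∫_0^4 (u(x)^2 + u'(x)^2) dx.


||u||_{H^1}^2 = 60482612/105

The H^1 norm (squared) on an interval (0, L) is
  ||u||_{H^1}^2 = ∫_0^L u(x)^2 dx + ∫_0^L u'(x)^2 dx.
Compute u'(x) = 12*x**3 - 3*x**2 + 6*x + 1.
Then u(x)^2 = 9*x**8 - 6*x**7 + 19*x**6 - 5*x**4 + 10*x**3 - 11*x**2 - 4*x + 4 and u'(x)^2 = 144*x**6 - 72*x**5 + 153*x**4 - 12*x**3 + 30*x**2 + 12*x + 1.
Integrate each monomial from 0 to 4 using ∫_0^4 c·x^n dx = c·4^(n+1)/(n+1):
  ∫_0^4 u(x)^2 dx = ∫_0^4 (9*x^8 - 6*x^7 + 19*x^6 - 5*x^4 + 10*x^3 - 11*x^2 - 4*x + 4) dx. Term by term:
    ∫_0^4 9*x^8 dx = 262144;  ∫_0^4 -6*x^7 dx = -49152;  ∫_0^4 19*x^6 dx = 311296/7;
    ∫_0^4 -5*x^4 dx = -1024;  ∫_0^4 10*x^3 dx = 640;  ∫_0^4 -11*x^2 dx = -704/3;
    ∫_0^4 -4*x dx = -32;  ∫_0^4 4 dx = 16.
  Sum: 262144 − 49152 + 311296/7 − 1024 + 640 − 704/3 − 32 + 16 = 5393392/21.
  ∫_0^4 u'(x)^2 dx = ∫_0^4 (144*x^6 - 72*x^5 + 153*x^4 - 12*x^3 + 30*x^2 + 12*x + 1) dx. Term by term:
    ∫_0^4 144*x^6 dx = 2359296/7;  ∫_0^4 -72*x^5 dx = -49152;  ∫_0^4 153*x^4 dx = 156672/5;
    ∫_0^4 -12*x^3 dx = -768;  ∫_0^4 30*x^2 dx = 640;  ∫_0^4 12*x dx = 96;
    ∫_0^4 1 dx = 4.
  Sum: 2359296/7 − 49152 + 156672/5 − 768 + 640 + 96 + 4 = 11171884/35.
Adding: ||u||_{H^1}^2 = 5393392/21 + 11171884/35 = 60482612/105.


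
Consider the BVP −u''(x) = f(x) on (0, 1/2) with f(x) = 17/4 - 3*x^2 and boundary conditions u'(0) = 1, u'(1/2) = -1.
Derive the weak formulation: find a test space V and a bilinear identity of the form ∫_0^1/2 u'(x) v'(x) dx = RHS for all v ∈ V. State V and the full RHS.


V = H^1(0, 1/2) (v unrestricted at boundary; u is determined up to an additive constant); weak form: ∫_0^1/2 u'v' dx = ∫_0^1/2 (17/4 - 3*x^2) v dx − v(1/2) − v(0) for all v ∈ V.

Multiply both sides by a test function v and integrate from 0 to 1/2:
  ∫_0^1/2 −u''(x) v(x) dx = ∫_0^1/2 f(x) v(x) dx.
Integrate the LHS by parts once:
  ∫_0^1/2 −u'' v dx = −[u'(x) v(x)]_0^1/2 + ∫_0^1/2 u'(x) v'(x) dx.
Thus ∫_0^1/2 u'(x) v'(x) dx = ∫_0^1/2 f(x) v(x) dx + [u'(x) v(x)]_0^1/2.
Choose V so that boundary terms are either known or forced to vanish.
u has inhomogeneous Neumann u'(0) = 1, u'(1/2) = -1. [u' v]_0^1/2 = (-1)·v(1/2) − (1)·v(0) = − v(1/2) − v(0). Take V = H^1(0, 1/2); boundary term becomes part of RHS.
Weak formulation: find u (satisfying any essential BC) such that ∫_0^1/2 u'(x) v'(x) dx = ∫_0^1/2 f v dx − v(1/2) − v(0) for all v ∈ V (Neumann data are natural BCs: they enter the RHS as boundary terms).
Substituting f(x) = 17/4 - 3*x^2, the right-hand side is ∫_0^1/2 (17/4 - 3*x^2) v dx − v(1/2) − v(0).
Compatibility check (pure Neumann): taking v ≡ 1 ∈ V gives 0 = ∫_0^1/2 f dx + (-1) − (1), i.e. ∫_0^1/2 f dx must equal u'(0) − u'(1/2) = 2. Indeed ∫_0^1/2 (17/4 - 3*x^2) dx = 2, so the data are compatible. The solution is then unique only up to an additive constant (fix it e.g. by requiring ∫_0^1/2 u dx = 0).


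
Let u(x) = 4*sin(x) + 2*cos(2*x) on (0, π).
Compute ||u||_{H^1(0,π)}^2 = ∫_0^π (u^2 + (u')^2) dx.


||u||_{H^1(0,π)}^2 = -160/3 + 26*π

u'(x) = -4*sin(2*x) + 4*cos(x).
Expand u² and (u')² and integrate term by term on (0, π), using: for integers n ≥ 1, ∫_0^π sin²(nx) dx = ∫_0^π cos²(nx) dx = π/2; for n ≠ n', ∫_0^π sin(nx)sin(n'x) dx = ∫_0^π cos(nx)cos(n'x) dx = 0; and by product-to-sum, ∫_0^π sin(nx)cos(n'x) dx = ½∫_0^π [sin((n+n')x) + sin((n−n')x)] dx, which is 0 when n+n' is even and 2n/(n²−n'²) when n+n' is odd (it need not vanish on (0, π)).
  u² squared terms: (2)²·∫cos(2x)² dx = 4·π/2 = 2*π;  (4)²·∫sin(x)² dx = 16·π/2 = 8*π.
  u² cross terms: 2·(2)·(4)·∫cos(2x)·sin(x) dx = 16·(-2/3) = -32/3.
  So ∫_0^π u² dx = 2*π + 8*π − 32/3 = -32/3 + 10*π.
  (u')² squared terms: (-4)²·∫sin(2x)² dx = 16·π/2 = 8*π;  (4)²·∫cos(x)² dx = 16·π/2 = 8*π.
  (u')² cross terms: 2·(-4)·(4)·∫sin(2x)·cos(x) dx = -32·(4/3) = -128/3.
  So ∫_0^π (u')² dx = 8*π + 8*π − 128/3 = -128/3 + 16*π.
||u||_{H^1}^2 = (-32/3 + 10*π) + (-128/3 + 16*π) = -160/3 + 26*π.


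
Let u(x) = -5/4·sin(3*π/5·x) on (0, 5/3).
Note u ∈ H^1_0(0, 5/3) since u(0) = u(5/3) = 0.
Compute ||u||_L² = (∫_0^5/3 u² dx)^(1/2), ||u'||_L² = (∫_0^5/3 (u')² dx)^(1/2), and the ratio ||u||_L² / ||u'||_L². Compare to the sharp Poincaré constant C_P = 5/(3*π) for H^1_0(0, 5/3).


||u||_L² / ||u'||_L² = 5/(3*π) = C_P.

u(x) = -5/4·sin(3*π/5·x), so u'(x) = -3*π*cos(3*π*x/5)/4.
Writing u(x) = A·sin(kπx/L) with A = -5/4 and k = 1, use ∫_0^L sin²(kπx/L) dx = L/2 and ∫_0^L cos²(kπx/L) dx = L/2.
u² = 25/16·sin²(3*π/5·x) and (u')² = 9*π^2/16·cos²(3*π/5·x), and each of sin², cos² integrates to L/2 = 5/6 over (0, 5/3).
∫_0^5/3 u² dx = 125/96, so ||u||_L² = 5*sqrt(30)/24.
∫_0^5/3 (u')² dx = 15*π^2/32, so ||u'||_L² = sqrt(30)*π/8.
Ratio ||u||_L² / ||u'||_L² = 5/(3*π).
Sharp Poincaré constant on H^1_0(0, 5/3) is C_P = L/π = 5/(3*π), achieved by sin(3*π/5·x).
This is the k = 1 eigenfunction (up to amplitude), so the ratio equals the sharp Poincaré constant exactly.


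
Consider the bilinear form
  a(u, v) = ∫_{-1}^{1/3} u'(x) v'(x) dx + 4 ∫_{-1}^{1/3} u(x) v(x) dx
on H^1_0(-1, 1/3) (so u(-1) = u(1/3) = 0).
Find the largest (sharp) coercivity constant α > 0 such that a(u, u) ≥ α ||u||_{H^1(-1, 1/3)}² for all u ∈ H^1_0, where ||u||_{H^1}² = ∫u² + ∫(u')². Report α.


α = 1

Coercivity of a(·,·) on H^1_0(-1, 1/3) means a(u, u) ≥ α ||u||_{H^1}² for every u ∈ H^1_0.
The interval has length L = 4/3, and Poincaré/coercivity depend only on L. Here a(u, u) = ∫(u')² + (4)·∫u².
Here c = 4 ≥ 1, so a(u,u) = ∫(u')² + c∫u² ≥ ∫(u')² + ∫u² = ||u||_{H^1}², i.e. α = 1 works. No larger α is possible: a(u,u) ≥ α||u||_{H^1}² means (1−α)∫(u')² ≥ (α−c)∫u², and for the modes u_n = sin(nπ(x−x₀)/L) (x₀ the left endpoint) one has ∫u_n²/∫(u_n')² = (L/(nπ))² → 0, so a(u_n,u_n)/||u_n||_{H^1}² → 1. Hence the optimal constant is α = 1.
Therefore α = 1.


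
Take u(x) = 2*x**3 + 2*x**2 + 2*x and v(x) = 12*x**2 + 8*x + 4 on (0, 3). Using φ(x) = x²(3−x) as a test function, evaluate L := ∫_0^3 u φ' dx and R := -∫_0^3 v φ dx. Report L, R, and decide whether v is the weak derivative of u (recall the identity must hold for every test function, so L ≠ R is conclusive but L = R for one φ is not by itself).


LHS = -2079/10, RHS = -2079/5. No, v is not the weak derivative of u.

u(x) = 2*x**3 + 2*x**2 + 2*x, classical derivative u'(x) = 6*x**2 + 4*x + 2.
φ(x) = x²(3−x), so φ'(x) = 3*x*(2 - x).
Note φ(0) = φ(3) = 0, so the boundary term u·φ vanishes.
LHS = ∫_0^3 u(x) φ'(x) dx = ∫_0^3 (-6*x^5 + 6*x^4 + 6*x^3 + 12*x^2) dx. Term by term:
  ∫_0^3 -6*x^5 dx = -729;  ∫_0^3 6*x^4 dx = 1458/5;  ∫_0^3 6*x^3 dx = 243/2;
  ∫_0^3 12*x^2 dx = 108.
Sum: -729 + 1458/5 + 243/2 + 108 = -2079/10.
So LHS = -2079/10.
∫_0^3 v(x) φ(x) dx = ∫_0^3 (-12*x^5 + 28*x^4 + 20*x^3 + 12*x^2) dx. Term by term:
  ∫_0^3 -12*x^5 dx = -1458;  ∫_0^3 28*x^4 dx = 6804/5;  ∫_0^3 20*x^3 dx = 405;
  ∫_0^3 12*x^2 dx = 108.
Sum: -1458 + 6804/5 + 405 + 108 = 2079/5.
So RHS = -∫_0^3 v(x) φ(x) dx = -2079/5.
LHS − RHS = 2079/10 ≠ 0, so the identity fails.
(For a valid weak derivative the identity must hold for EVERY test function, in particular this one. The failure shows v is NOT the weak derivative of u.)
Correct weak derivative would be u'(x) = 6*x**2 + 4*x + 2.


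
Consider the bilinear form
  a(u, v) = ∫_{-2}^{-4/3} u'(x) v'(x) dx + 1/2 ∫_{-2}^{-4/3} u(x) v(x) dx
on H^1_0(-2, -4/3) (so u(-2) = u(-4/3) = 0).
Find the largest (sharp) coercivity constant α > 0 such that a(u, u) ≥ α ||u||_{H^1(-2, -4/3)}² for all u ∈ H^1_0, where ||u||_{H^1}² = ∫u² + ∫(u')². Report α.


α = (2 + 9*π^2)/(4 + 9*π^2)

Coercivity of a(·,·) on H^1_0(-2, -4/3) means a(u, u) ≥ α ||u||_{H^1}² for every u ∈ H^1_0.
The interval has length L = 2/3, and Poincaré/coercivity depend only on L. Here a(u, u) = ∫(u')² + (1/2)·∫u².
Here 0 < c = 1/2 < 1. The condition a(u,u) ≥ α||u||_{H^1}² reads (1−α)∫(u')² ≥ (α−c)∫u². Any admissible α is ≤ 1 (rapidly oscillating u have ∫u²/∫(u')² → 0), and α = 1 would force 0 ≥ (1−c)∫u², impossible since c < 1; so 1−α > 0. By the sharp Poincaré inequality on H^1_0 of an interval of length L, ∫(u')² ≥ (π/L)²∫u² with equality for the first sine mode sin(π(x−x₀)/L) (x₀ the left endpoint), so the inequality holds for all u iff (1−α)(π/L)² ≥ α − c, i.e. α ≤ ((π/L)² + c)/((π/L)² + 1) = (1 + c(L/π)²)/(1 + (L/π)²). With (π/L)² = 9*π^2/4 and c = 1/2, the largest admissible constant is α = ((π/L)² + c)/((π/L)² + 1).
Simplifying, α = (2 + 9*π^2)/(4 + 9*π^2).
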